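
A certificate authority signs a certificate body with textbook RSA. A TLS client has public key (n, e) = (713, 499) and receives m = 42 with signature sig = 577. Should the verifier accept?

reject

Squares mod 713: sig^1≡577, sig^2≡671, sig^4≡338, sig^8≡164, sig^16≡515, sig^32≡702, sig^64≡121, sig^128≡381, sig^256≡422
499 = 256 + 128 + 64 + 32 + 16 + 2 + 1, so sig^499 ≡ 422·381·121·702·515·671·577 ≡ 338 (mod 713)
The recovered value 338 does not match the digest 42.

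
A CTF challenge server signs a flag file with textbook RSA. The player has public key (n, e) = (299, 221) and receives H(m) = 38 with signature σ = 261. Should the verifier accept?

reject

σ^2 ≡ 261^2 = 68121 ≡ 248
σ^4 ≡ 248^2 = 61504 ≡ 209
σ^8 ≡ 209^2 = 43681 ≡ 27
σ^16 ≡ 27^2 = 729 ≡ 131
σ^32 ≡ 131^2 = 17161 ≡ 118
σ^64 ≡ 118^2 = 13924 ≡ 170
σ^128 ≡ 170^2 = 28900 ≡ 196
221 = 128 + 64 + 16 + 8 + 4 + 1, so σ^221 ≡ 196·170·131·27·209·261 ≡ 261 (mod 299)
The recovered value 261 does not match the digest 38.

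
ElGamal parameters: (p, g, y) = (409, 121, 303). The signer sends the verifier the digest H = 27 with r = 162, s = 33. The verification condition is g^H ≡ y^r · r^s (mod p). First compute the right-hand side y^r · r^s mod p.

303^162 mod 409 = 404
162^33 mod 409 = 154
y^r · r^s ≡ 404·154 = 62216 ≡ 48 (mod 409)

48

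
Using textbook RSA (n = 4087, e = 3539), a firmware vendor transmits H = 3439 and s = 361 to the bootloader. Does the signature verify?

s^2 ≡ 361^2 = 130321 ≡ 3624
s^4 ≡ 3624^2 = 13133376 ≡ 1845
s^8 ≡ 1845^2 = 3404025 ≡ 3641
s^16 ≡ 3641^2 = 13256881 ≡ 2740
s^32 ≡ 2740^2 = 7507600 ≡ 3868
s^64 ≡ 3868^2 = 14961424 ≡ 3004
s^128 ≡ 3004^2 = 9024016 ≡ 4007
s^256 ≡ 4007^2 = 16056049 ≡ 2313
s^512 ≡ 2313^2 = 5349969 ≡ 86
s^1024 ≡ 86^2 = 7396 ≡ 3309
s^2048 ≡ 3309^2 = 10949481 ≡ 408
3539 = 2048 + 1024 + 256 + 128 + 64 + 16 + 2 + 1, so s^3539 ≡ 408·3309·2313·4007·3004·2740·3624·361 ≡ 3306 (mod 4087)
s^3539 mod 4087 = 3306, but H = 3439.

does not verify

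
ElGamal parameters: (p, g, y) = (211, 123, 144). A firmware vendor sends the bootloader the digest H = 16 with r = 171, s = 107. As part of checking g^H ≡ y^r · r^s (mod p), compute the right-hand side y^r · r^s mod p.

148

144^2 = 20736 ≡ 58
144^4 ≡ 58^2 = 3364 ≡ 199
144^8 ≡ 199^2 = 39601 ≡ 144
144^16 ≡ 144^2 = 20736 ≡ 58
144^32 ≡ 58^2 = 3364 ≡ 199
144^64 ≡ 199^2 = 39601 ≡ 144
144^128 ≡ 144^2 = 20736 ≡ 58
171 = 128 + 32 + 8 + 2 + 1, so 144^171 ≡ 58·199·144·58·144 ≡ 123 (mod 211)
171^2 = 29241 ≡ 123
171^4 ≡ 123^2 = 15129 ≡ 148
171^8 ≡ 148^2 = 21904 ≡ 171
171^16 ≡ 171^2 = 29241 ≡ 123
171^32 ≡ 123^2 = 15129 ≡ 148
171^64 ≡ 148^2 = 21904 ≡ 171
107 = 64 + 32 + 8 + 2 + 1, so 171^107 ≡ 171·148·171·123·171 ≡ 123 (mod 211)
y^r · r^s ≡ 123·123 = 15129 ≡ 148 (mod 211)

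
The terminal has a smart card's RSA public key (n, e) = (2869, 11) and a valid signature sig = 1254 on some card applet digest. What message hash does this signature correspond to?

sig^11 mod 2869 = 2831

2831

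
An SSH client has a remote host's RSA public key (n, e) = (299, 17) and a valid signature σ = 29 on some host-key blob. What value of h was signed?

σ^2 ≡ 29^2 = 841 ≡ 243
σ^4 ≡ 243^2 = 59049 ≡ 146
σ^8 ≡ 146^2 = 21316 ≡ 87
σ^16 ≡ 87^2 = 7569 ≡ 94
17 = 16 + 1, so σ^17 ≡ 94·29 ≡ 35 (mod 299)

35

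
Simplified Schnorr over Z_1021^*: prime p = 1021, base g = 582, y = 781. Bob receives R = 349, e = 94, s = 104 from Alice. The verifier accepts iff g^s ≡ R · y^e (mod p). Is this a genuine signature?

forged

g^s mod p:
582^104 mod 1021 = 817
R · y^e mod p:
781^94 mod 1021 = 354
349·354 = 123546 ≡ 5 (mod 1021)
817 ≠ 5; the check fails.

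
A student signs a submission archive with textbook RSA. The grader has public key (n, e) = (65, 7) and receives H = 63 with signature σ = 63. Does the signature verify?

does not verify

σ^7 mod 65 = 2
σ^7 mod 65 = 2, but H = 63.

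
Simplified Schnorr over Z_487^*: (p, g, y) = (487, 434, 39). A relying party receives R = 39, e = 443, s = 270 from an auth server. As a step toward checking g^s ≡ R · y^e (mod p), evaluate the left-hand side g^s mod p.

Squares mod 487: 434^1≡434, 434^2≡374, 434^4≡107, 434^8≡248, 434^16≡142, 434^32≡197, 434^64≡336, 434^128≡399, 434^256≡439
270 = 256 + 8 + 4 + 2, so 434^270 ≡ 439·248·107·374 ≡ 362 (mod 487)

362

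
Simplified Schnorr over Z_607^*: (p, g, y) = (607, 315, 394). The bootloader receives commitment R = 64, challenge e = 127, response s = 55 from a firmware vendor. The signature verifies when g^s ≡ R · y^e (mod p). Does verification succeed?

fails

g^s mod p:
315^2 = 99225 ≡ 284
315^4 ≡ 284^2 = 80656 ≡ 532
315^8 ≡ 532^2 = 283024 ≡ 162
315^16 ≡ 162^2 = 26244 ≡ 143
315^32 ≡ 143^2 = 20449 ≡ 418
55 = 32 + 16 + 4 + 2 + 1, so 315^55 ≡ 418·143·532·284·315 ≡ 547 (mod 607)
R · y^e mod p:
394^2 = 155236 ≡ 451
394^4 ≡ 451^2 = 203401 ≡ 56
394^8 ≡ 56^2 = 3136 ≡ 101
394^16 ≡ 101^2 = 10201 ≡ 489
394^32 ≡ 489^2 = 239121 ≡ 570
394^64 ≡ 570^2 = 324900 ≡ 155
127 = 64 + 32 + 16 + 8 + 4 + 2 + 1, so 394^127 ≡ 155·570·489·101·56·451·394 ≡ 574 (mod 607)
64·574 = 36736 ≡ 316 (mod 607)
547 ≠ 316; the check fails.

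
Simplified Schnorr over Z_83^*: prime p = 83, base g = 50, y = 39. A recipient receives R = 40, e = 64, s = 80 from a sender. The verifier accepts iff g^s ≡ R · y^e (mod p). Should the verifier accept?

g^s mod p:
50^2 = 2500 ≡ 10
50^4 ≡ 10^2 = 100 ≡ 17
50^8 ≡ 17^2 = 289 ≡ 40
50^16 ≡ 40^2 = 1600 ≡ 23
50^32 ≡ 23^2 = 529 ≡ 31
50^64 ≡ 31^2 = 961 ≡ 48
80 = 64 + 16, so 50^80 ≡ 48·23 ≡ 25 (mod 83)
R · y^e mod p:
39^2 = 1521 ≡ 27
39^4 ≡ 27^2 = 729 ≡ 65
39^8 ≡ 65^2 = 4225 ≡ 75
39^16 ≡ 75^2 = 5625 ≡ 64
39^32 ≡ 64^2 = 4096 ≡ 29
39^64 ≡ 29^2 = 841 ≡ 11
40·11 = 440 ≡ 25 (mod 83)
25 ≡ 25 (mod 83); signature holds.

accept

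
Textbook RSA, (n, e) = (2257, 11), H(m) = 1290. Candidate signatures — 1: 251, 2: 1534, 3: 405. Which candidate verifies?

Candidate 1: Squares mod 2257: 251^1≡251, 251^2≡2062, 251^4≡1913, 251^8≡972; 11 = 8 + 2 + 1, so 251^11 ≡ 972·2062·251 ≡ 763 (mod 2257)
Candidate 2: Squares mod 2257: 1534^1≡1534, 1534^2≡1362, 1534^4≡2047, 1534^8≡1217; 11 = 8 + 2 + 1, so 1534^11 ≡ 1217·1362·1534 ≡ 1290 (mod 2257)
  → matches H(m) = 1290
Candidate 3: Squares mod 2257: 405^1≡405, 405^2≡1521, 405^4≡16, 405^8≡256; 11 = 8 + 2 + 1, so 405^11 ≡ 256·1521·405 ≡ 690 (mod 2257)

2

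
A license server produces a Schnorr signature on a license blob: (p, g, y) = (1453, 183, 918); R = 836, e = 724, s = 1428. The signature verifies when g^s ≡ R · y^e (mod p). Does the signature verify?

verifies

g^s mod p:
183^1428 mod 1453 = 1142
R · y^e mod p:
918^724 mod 1453 = 999
836·999 = 835164 ≡ 1142 (mod 1453)
1142 ≡ 1142 (mod 1453); signature holds.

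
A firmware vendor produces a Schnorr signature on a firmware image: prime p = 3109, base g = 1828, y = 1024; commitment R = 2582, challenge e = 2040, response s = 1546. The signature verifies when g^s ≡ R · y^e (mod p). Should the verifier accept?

accept

g^s mod p:
Squares mod 3109: 1828^1≡1828, 1828^2≡2518, 1828^4≡1073, 1828^8≡999, 1828^16≡12, 1828^32≡144, 1828^64≡2082, 1828^128≡778, 1828^256≡2138, 1828^512≡814, 1828^1024≡379
1546 = 1024 + 512 + 8 + 2, so 1828^1546 ≡ 379·814·999·2518 ≡ 694 (mod 3109)
R · y^e mod p:
Squares mod 3109: 1024^1≡1024, 1024^2≡843, 1024^4≡1797, 1024^8≡2067, 1024^16≡723, 1024^32≡417, 1024^64≡2894, 1024^128≡2699, 1024^256≡214, 1024^512≡2270, 1024^1024≡1287
2040 = 1024 + 512 + 256 + 128 + 64 + 32 + 16 + 8, so 1024^2040 ≡ 1287·2270·214·2699·2894·417·723·2067 ≡ 860 (mod 3109)
2582·860 = 2220520 ≡ 694 (mod 3109)
694 ≡ 694 (mod 3109); signature holds.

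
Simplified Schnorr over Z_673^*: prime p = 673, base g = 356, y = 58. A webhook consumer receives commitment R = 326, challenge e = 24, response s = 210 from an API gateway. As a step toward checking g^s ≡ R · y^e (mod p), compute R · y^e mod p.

326

58^2 = 3364 ≡ 672
58^4 ≡ 672^2 = 451584 ≡ 1
58^8 ≡ 1^2 = 1
58^16 ≡ 1^2 = 1
24 = 16 + 8, so 58^24 ≡ 1·1 ≡ 1 (mod 673)
R · y^e ≡ 326·1 = 326 ≡ 326 (mod 673)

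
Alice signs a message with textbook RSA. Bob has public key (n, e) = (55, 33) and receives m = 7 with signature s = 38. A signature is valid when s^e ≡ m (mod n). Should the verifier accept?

reject

s^2 ≡ 38^2 = 1444 ≡ 14
s^4 ≡ 14^2 = 196 ≡ 31
s^8 ≡ 31^2 = 961 ≡ 26
s^16 ≡ 26^2 = 676 ≡ 16
s^32 ≡ 16^2 = 256 ≡ 36
33 = 32 + 1, so s^33 ≡ 36·38 ≡ 48 (mod 55)
48 ≠ 7, so verification fails.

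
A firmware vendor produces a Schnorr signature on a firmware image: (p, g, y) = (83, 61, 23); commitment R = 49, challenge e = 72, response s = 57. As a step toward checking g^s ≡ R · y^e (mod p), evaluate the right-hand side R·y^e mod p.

3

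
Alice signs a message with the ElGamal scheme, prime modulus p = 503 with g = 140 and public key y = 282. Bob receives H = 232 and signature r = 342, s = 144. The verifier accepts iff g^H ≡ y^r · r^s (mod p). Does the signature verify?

verifies

Left side g^H mod p:
Squares mod 503: 140^1≡140, 140^2≡486, 140^4≡289, 140^8≡23, 140^16≡26, 140^32≡173, 140^64≡252, 140^128≡126
232 = 128 + 64 + 32 + 8, so 140^232 ≡ 126·252·173·23 ≡ 183 (mod 503)
Right side y^r · r^s mod p:
Squares mod 503: 282^1≡282, 282^2≡50, 282^4≡488, 282^8≡225, 282^16≡325, 282^32≡498, 282^64≡25, 282^128≡122, 282^256≡297
342 = 256 + 64 + 16 + 4 + 2, so 282^342 ≡ 297·25·325·488·50 ≡ 47 (mod 503)
Squares mod 503: 342^1≡342, 342^2≡268, 342^4≡398, 342^8≡462, 342^16≡172, 342^32≡410, 342^64≡98, 342^128≡47
144 = 128 + 16, so 342^144 ≡ 47·172 ≡ 36 (mod 503)
47·36 = 1692 ≡ 183 (mod 503)
183 ≡ 183 (mod 503), so the signature is genuine.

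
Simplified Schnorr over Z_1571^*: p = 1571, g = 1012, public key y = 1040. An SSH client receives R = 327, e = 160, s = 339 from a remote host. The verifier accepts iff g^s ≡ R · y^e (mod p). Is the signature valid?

g^s mod p:
1012^2 = 1024144 ≡ 1423
1012^4 ≡ 1423^2 = 2024929 ≡ 1481
1012^8 ≡ 1481^2 = 2193361 ≡ 245
1012^16 ≡ 245^2 = 60025 ≡ 327
1012^32 ≡ 327^2 = 106929 ≡ 101
1012^64 ≡ 101^2 = 10201 ≡ 775
1012^128 ≡ 775^2 = 600625 ≡ 503
1012^256 ≡ 503^2 = 253009 ≡ 78
339 = 256 + 64 + 16 + 2 + 1, so 1012^339 ≡ 78·775·327·1423·1012 ≡ 212 (mod 1571)
R · y^e mod p:
1040^2 = 1081600 ≡ 752
1040^4 ≡ 752^2 = 565504 ≡ 1515
1040^8 ≡ 1515^2 = 2295225 ≡ 1565
1040^16 ≡ 1565^2 = 2449225 ≡ 36
1040^32 ≡ 36^2 = 1296
1040^64 ≡ 1296^2 = 1679616 ≡ 217
1040^128 ≡ 217^2 = 47089 ≡ 1530
160 = 128 + 32, so 1040^160 ≡ 1530·1296 ≡ 278 (mod 1571)
327·278 = 90906 ≡ 1359 (mod 1571)
212 ≠ 1359; the check fails.

invalid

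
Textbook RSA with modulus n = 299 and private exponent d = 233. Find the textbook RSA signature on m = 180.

m^2 ≡ 180^2 = 32400 ≡ 108
m^4 ≡ 108^2 = 11664 ≡ 3
m^8 ≡ 3^2 = 9
m^16 ≡ 9^2 = 81
m^32 ≡ 81^2 = 6561 ≡ 282
m^64 ≡ 282^2 = 79524 ≡ 289
m^128 ≡ 289^2 = 83521 ≡ 100
233 = 128 + 64 + 32 + 8 + 1, so m^233 ≡ 100·289·282·9·180 ≡ 7 (mod 299)

7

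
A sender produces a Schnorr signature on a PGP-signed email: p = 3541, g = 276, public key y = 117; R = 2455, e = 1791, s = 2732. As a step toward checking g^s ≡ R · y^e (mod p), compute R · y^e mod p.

117^2 = 13689 ≡ 3066
117^4 ≡ 3066^2 = 9400356 ≡ 2542
117^8 ≡ 2542^2 = 6461764 ≡ 2980
117^16 ≡ 2980^2 = 8880400 ≡ 3113
117^32 ≡ 3113^2 = 9690769 ≡ 2593
117^64 ≡ 2593^2 = 6723649 ≡ 2831
117^128 ≡ 2831^2 = 8014561 ≡ 1278
117^256 ≡ 1278^2 = 1633284 ≡ 883
117^512 ≡ 883^2 = 779689 ≡ 669
117^1024 ≡ 669^2 = 447561 ≡ 1395
1791 = 1024 + 512 + 128 + 64 + 32 + 16 + 8 + 4 + 2 + 1, so 117^1791 ≡ 1395·669·1278·2831·2593·3113·2980·2542·3066·117 ≡ 1324 (mod 3541)
R · y^e ≡ 2455·1324 = 3250420 ≡ 3323 (mod 3541)

3323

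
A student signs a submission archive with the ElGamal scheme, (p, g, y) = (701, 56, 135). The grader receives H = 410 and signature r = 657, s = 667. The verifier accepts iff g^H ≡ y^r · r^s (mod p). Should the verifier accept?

Left side g^H mod p:
56^2 = 3136 ≡ 332
56^4 ≡ 332^2 = 110224 ≡ 167
56^8 ≡ 167^2 = 27889 ≡ 550
56^16 ≡ 550^2 = 302500 ≡ 369
56^32 ≡ 369^2 = 136161 ≡ 167
56^64 ≡ 167^2 = 27889 ≡ 550
56^128 ≡ 550^2 = 302500 ≡ 369
56^256 ≡ 369^2 = 136161 ≡ 167
410 = 256 + 128 + 16 + 8 + 2, so 56^410 ≡ 167·369·369·550·332 ≡ 534 (mod 701)
Right side y^r · r^s mod p:
135^2 = 18225 ≡ 700
135^4 ≡ 700^2 = 490000 ≡ 1
135^8 ≡ 1^2 = 1
135^16 ≡ 1^2 = 1
135^32 ≡ 1^2 = 1
135^64 ≡ 1^2 = 1
135^128 ≡ 1^2 = 1
135^256 ≡ 1^2 = 1
135^512 ≡ 1^2 = 1
657 = 512 + 128 + 16 + 1, so 135^657 ≡ 1·1·1·135 ≡ 135 (mod 701)
657^2 = 431649 ≡ 534
657^4 ≡ 534^2 = 285156 ≡ 550
657^8 ≡ 550^2 = 302500 ≡ 369
657^16 ≡ 369^2 = 136161 ≡ 167
657^32 ≡ 167^2 = 27889 ≡ 550
657^64 ≡ 550^2 = 302500 ≡ 369
657^128 ≡ 369^2 = 136161 ≡ 167
657^256 ≡ 167^2 = 27889 ≡ 550
657^512 ≡ 550^2 = 302500 ≡ 369
667 = 512 + 128 + 16 + 8 + 2 + 1, so 657^667 ≡ 369·167·167·369·534·657 ≡ 113 (mod 701)
135·113 = 15255 ≡ 534 (mod 701)
534 ≡ 534 (mod 701), so the signature is genuine.

accept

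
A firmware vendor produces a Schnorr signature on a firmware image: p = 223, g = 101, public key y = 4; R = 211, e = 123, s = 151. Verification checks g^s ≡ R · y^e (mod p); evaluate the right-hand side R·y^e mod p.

4^2 = 16
4^4 ≡ 16^2 = 256 ≡ 33
4^8 ≡ 33^2 = 1089 ≡ 197
4^16 ≡ 197^2 = 38809 ≡ 7
4^32 ≡ 7^2 = 49
4^64 ≡ 49^2 = 2401 ≡ 171
123 = 64 + 32 + 16 + 8 + 2 + 1, so 4^123 ≡ 171·49·7·197·16·4 ≡ 34 (mod 223)
R · y^e ≡ 211·34 = 7174 ≡ 38 (mod 223)

38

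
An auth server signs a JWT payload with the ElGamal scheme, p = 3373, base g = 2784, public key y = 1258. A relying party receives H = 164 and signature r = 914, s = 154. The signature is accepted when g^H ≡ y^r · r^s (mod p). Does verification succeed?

passes

Left side g^H mod p:
2784^164 mod 3373 = 2516
Right side y^r · r^s mod p:
1258^914 mod 3373 = 2550
914^154 mod 3373 = 1665
2550·1665 = 4245750 ≡ 2516 (mod 3373)
2516 ≡ 2516 (mod 3373), so the signature is genuine.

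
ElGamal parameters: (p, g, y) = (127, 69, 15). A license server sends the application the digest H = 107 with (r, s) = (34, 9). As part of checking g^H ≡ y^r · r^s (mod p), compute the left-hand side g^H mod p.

35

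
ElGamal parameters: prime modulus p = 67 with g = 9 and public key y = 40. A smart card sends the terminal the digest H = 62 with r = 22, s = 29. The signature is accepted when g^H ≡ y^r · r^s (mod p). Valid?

Left side g^H mod p:
9^2 = 81 ≡ 14
9^4 ≡ 14^2 = 196 ≡ 62
9^8 ≡ 62^2 = 3844 ≡ 25
9^16 ≡ 25^2 = 625 ≡ 22
9^32 ≡ 22^2 = 484 ≡ 15
62 = 32 + 16 + 8 + 4 + 2, so 9^62 ≡ 15·22·25·62·14 ≡ 40 (mod 67)
Right side y^r · r^s mod p:
40^2 = 1600 ≡ 59
40^4 ≡ 59^2 = 3481 ≡ 64
40^8 ≡ 64^2 = 4096 ≡ 9
40^16 ≡ 9^2 = 81 ≡ 14
22 = 16 + 4 + 2, so 40^22 ≡ 14·64·59 ≡ 1 (mod 67)
22^2 = 484 ≡ 15
22^4 ≡ 15^2 = 225 ≡ 24
22^8 ≡ 24^2 = 576 ≡ 40
22^16 ≡ 40^2 = 1600 ≡ 59
29 = 16 + 8 + 4 + 1, so 22^29 ≡ 59·40·24·22 ≡ 14 (mod 67)
1·14 = 14 ≡ 14 (mod 67)
40 ≠ 14, so verification fails.

no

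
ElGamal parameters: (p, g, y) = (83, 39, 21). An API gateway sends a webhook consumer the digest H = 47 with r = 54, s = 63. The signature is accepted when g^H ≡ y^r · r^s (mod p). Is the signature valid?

Left side g^H mod p:
39^2 = 1521 ≡ 27
39^4 ≡ 27^2 = 729 ≡ 65
39^8 ≡ 65^2 = 4225 ≡ 75
39^16 ≡ 75^2 = 5625 ≡ 64
39^32 ≡ 64^2 = 4096 ≡ 29
47 = 32 + 8 + 4 + 2 + 1, so 39^47 ≡ 29·75·65·27·39 ≡ 71 (mod 83)
Right side y^r · r^s mod p:
21^2 = 441 ≡ 26
21^4 ≡ 26^2 = 676 ≡ 12
21^8 ≡ 12^2 = 144 ≡ 61
21^16 ≡ 61^2 = 3721 ≡ 69
21^32 ≡ 69^2 = 4761 ≡ 30
54 = 32 + 16 + 4 + 2, so 21^54 ≡ 30·69·12·26 ≡ 17 (mod 83)
54^2 = 2916 ≡ 11
54^4 ≡ 11^2 = 121 ≡ 38
54^8 ≡ 38^2 = 1444 ≡ 33
54^16 ≡ 33^2 = 1089 ≡ 10
54^32 ≡ 10^2 = 100 ≡ 17
63 = 32 + 16 + 8 + 4 + 2 + 1, so 54^63 ≡ 17·10·33·38·11·54 ≡ 53 (mod 83)
17·53 = 901 ≡ 71 (mod 83)
71 ≡ 71 (mod 83), so the signature is genuine.

valid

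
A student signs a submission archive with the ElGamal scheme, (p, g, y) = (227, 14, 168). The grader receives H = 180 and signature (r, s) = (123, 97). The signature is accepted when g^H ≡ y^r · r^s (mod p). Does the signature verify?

verifies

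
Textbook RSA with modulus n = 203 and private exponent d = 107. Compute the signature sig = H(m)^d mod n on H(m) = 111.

Squares mod 203: (H(m))^1≡111, (H(m))^2≡141, (H(m))^4≡190, (H(m))^8≡169, (H(m))^16≡141, (H(m))^32≡190, (H(m))^64≡169
107 = 64 + 32 + 8 + 2 + 1, so (H(m))^107 ≡ 169·190·169·141·111 ≡ 83 (mod 203)

83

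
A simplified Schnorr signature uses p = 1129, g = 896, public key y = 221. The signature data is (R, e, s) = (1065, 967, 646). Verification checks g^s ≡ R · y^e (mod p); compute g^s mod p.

709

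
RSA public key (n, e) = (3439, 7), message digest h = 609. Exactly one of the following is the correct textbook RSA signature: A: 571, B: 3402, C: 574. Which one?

Candidate A: Squares mod 3439: 571^1≡571, 571^2≡2775, 571^4≡704; 7 = 4 + 2 + 1, so 571^7 ≡ 704·2775·571 ≡ 609 (mod 3439)
  → matches h = 609
Candidate B: Squares mod 3439: 3402^1≡3402, 3402^2≡1369, 3402^4≡3345; 7 = 4 + 2 + 1, so 3402^7 ≡ 3345·1369·3402 ≡ 1806 (mod 3439)
Candidate C: Squares mod 3439: 574^1≡574, 574^2≡2771, 574^4≡2593; 7 = 4 + 2 + 1, so 574^7 ≡ 2593·2771·574 ≡ 3236 (mod 3439)

A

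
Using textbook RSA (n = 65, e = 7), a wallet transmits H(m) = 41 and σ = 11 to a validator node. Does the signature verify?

verifies

σ^2 ≡ 11^2 = 121 ≡ 56
σ^4 ≡ 56^2 = 3136 ≡ 16
7 = 4 + 2 + 1, so σ^7 ≡ 16·56·11 ≡ 41 (mod 65)
σ^7 mod 65 = 41 matches H(m).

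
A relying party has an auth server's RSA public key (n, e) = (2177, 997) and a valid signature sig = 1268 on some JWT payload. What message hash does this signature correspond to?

sig^2 ≡ 1268^2 = 1607824 ≡ 1198
sig^4 ≡ 1198^2 = 1435204 ≡ 561
sig^8 ≡ 561^2 = 314721 ≡ 1233
sig^16 ≡ 1233^2 = 1520289 ≡ 743
sig^32 ≡ 743^2 = 552049 ≡ 1268
sig^64 ≡ 1268^2 = 1607824 ≡ 1198
sig^128 ≡ 1198^2 = 1435204 ≡ 561
sig^256 ≡ 561^2 = 314721 ≡ 1233
sig^512 ≡ 1233^2 = 1520289 ≡ 743
997 = 512 + 256 + 128 + 64 + 32 + 4 + 1, so sig^997 ≡ 743·1233·561·1198·1268·561·1268 ≡ 1646 (mod 2177)

1646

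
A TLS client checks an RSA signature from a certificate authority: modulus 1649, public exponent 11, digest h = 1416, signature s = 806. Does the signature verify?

does not verify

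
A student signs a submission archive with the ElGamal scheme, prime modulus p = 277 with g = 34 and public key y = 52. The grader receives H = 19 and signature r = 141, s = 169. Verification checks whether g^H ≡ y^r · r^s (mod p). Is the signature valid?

Left side g^H mod p:
Squares mod 277: 34^1≡34, 34^2≡48, 34^4≡88, 34^8≡265, 34^16≡144
19 = 16 + 2 + 1, so 34^19 ≡ 144·48·34 ≡ 112 (mod 277)
Right side y^r · r^s mod p:
Squares mod 277: 52^1≡52, 52^2≡211, 52^4≡201, 52^8≡236, 52^16≡19, 52^32≡84, 52^64≡131, 52^128≡264
141 = 128 + 8 + 4 + 1, so 52^141 ≡ 264·236·201·52 ≡ 169 (mod 277)
Squares mod 277: 141^1≡141, 141^2≡214, 141^4≡91, 141^8≡248, 141^16≡10, 141^32≡100, 141^64≡28, 141^128≡230
169 = 128 + 32 + 8 + 1, so 141^169 ≡ 230·100·248·141 ≡ 40 (mod 277)
169·40 = 6760 ≡ 112 (mod 277)
112 ≡ 112 (mod 277), so the signature is genuine.

valid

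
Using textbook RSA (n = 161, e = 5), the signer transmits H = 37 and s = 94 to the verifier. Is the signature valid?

invalid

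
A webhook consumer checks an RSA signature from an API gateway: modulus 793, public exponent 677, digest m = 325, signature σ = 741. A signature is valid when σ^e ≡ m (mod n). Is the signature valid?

valid

σ^2 ≡ 741^2 = 549081 ≡ 325
σ^4 ≡ 325^2 = 105625 ≡ 156
σ^8 ≡ 156^2 = 24336 ≡ 546
σ^16 ≡ 546^2 = 298116 ≡ 741
σ^32 ≡ 741^2 = 549081 ≡ 325
σ^64 ≡ 325^2 = 105625 ≡ 156
σ^128 ≡ 156^2 = 24336 ≡ 546
σ^256 ≡ 546^2 = 298116 ≡ 741
σ^512 ≡ 741^2 = 549081 ≡ 325
677 = 512 + 128 + 32 + 4 + 1, so σ^677 ≡ 325·546·325·156·741 ≡ 325 (mod 793)
σ^677 mod 793 = 325 matches m.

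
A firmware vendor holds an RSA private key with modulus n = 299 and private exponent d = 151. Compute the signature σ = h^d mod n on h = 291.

Squares mod 299: h^1≡291, h^2≡64, h^4≡209, h^8≡27, h^16≡131, h^32≡118, h^64≡170, h^128≡196
151 = 128 + 16 + 4 + 2 + 1, so h^151 ≡ 196·131·209·64·291 ≡ 203 (mod 299)

203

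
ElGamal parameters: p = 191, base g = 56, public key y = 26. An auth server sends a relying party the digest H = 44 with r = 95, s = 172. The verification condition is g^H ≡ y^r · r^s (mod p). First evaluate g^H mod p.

92

56^44 mod 191 = 92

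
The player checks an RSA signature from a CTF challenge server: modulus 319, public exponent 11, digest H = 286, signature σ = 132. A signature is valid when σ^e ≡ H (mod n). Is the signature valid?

σ^11 mod 319 = 286
Since 286 equals the digest 286, verification succeeds.

valid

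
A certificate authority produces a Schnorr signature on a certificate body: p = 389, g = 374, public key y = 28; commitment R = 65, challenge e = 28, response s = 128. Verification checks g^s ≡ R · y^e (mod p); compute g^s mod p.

374^2 = 139876 ≡ 225
374^4 ≡ 225^2 = 50625 ≡ 55
374^8 ≡ 55^2 = 3025 ≡ 302
374^16 ≡ 302^2 = 91204 ≡ 178
374^32 ≡ 178^2 = 31684 ≡ 175
374^64 ≡ 175^2 = 30625 ≡ 283
374^128 ≡ 283^2 = 80089 ≡ 344

344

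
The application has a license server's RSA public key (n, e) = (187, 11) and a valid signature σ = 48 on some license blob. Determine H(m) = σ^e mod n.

180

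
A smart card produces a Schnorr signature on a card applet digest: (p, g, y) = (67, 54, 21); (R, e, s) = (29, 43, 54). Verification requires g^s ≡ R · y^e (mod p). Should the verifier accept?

reject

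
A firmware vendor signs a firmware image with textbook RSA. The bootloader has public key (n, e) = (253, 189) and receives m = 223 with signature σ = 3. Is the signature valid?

Squares mod 253: σ^1≡3, σ^2≡9, σ^4≡81, σ^8≡236, σ^16≡36, σ^32≡31, σ^64≡202, σ^128≡71
189 = 128 + 32 + 16 + 8 + 4 + 1, so σ^189 ≡ 71·31·36·236·81·3 ≡ 147 (mod 253)
The recovered value 147 does not match the digest 223.

invalid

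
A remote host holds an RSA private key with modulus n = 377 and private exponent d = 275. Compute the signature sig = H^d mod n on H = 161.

372

H^2 ≡ 161^2 = 25921 ≡ 285
H^4 ≡ 285^2 = 81225 ≡ 170
H^8 ≡ 170^2 = 28900 ≡ 248
H^16 ≡ 248^2 = 61504 ≡ 53
H^32 ≡ 53^2 = 2809 ≡ 170
H^64 ≡ 170^2 = 28900 ≡ 248
H^128 ≡ 248^2 = 61504 ≡ 53
H^256 ≡ 53^2 = 2809 ≡ 170
275 = 256 + 16 + 2 + 1, so H^275 ≡ 170·53·285·161 ≡ 372 (mod 377)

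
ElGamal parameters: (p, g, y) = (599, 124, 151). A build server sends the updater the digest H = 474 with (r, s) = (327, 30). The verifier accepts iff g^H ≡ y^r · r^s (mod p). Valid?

Left side g^H mod p:
124^474 mod 599 = 114
Right side y^r · r^s mod p:
151^327 mod 599 = 254
327^30 mod 599 = 557
254·557 = 141478 ≡ 114 (mod 599)
114 ≡ 114 (mod 599), so the signature is genuine.

yes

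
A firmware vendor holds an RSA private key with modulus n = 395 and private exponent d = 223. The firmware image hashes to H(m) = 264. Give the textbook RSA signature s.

Squares mod 395: (H(m))^1≡264, (H(m))^2≡176, (H(m))^4≡166, (H(m))^8≡301, (H(m))^16≡146, (H(m))^32≡381, (H(m))^64≡196, (H(m))^128≡101
223 = 128 + 64 + 16 + 8 + 4 + 2 + 1, so (H(m))^223 ≡ 101·196·146·301·166·176·264 ≡ 219 (mod 395)

219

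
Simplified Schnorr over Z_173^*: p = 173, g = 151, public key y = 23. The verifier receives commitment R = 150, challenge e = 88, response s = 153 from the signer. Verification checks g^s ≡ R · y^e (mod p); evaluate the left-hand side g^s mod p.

116

151^2 = 22801 ≡ 138
151^4 ≡ 138^2 = 19044 ≡ 14
151^8 ≡ 14^2 = 196 ≡ 23
151^16 ≡ 23^2 = 529 ≡ 10
151^32 ≡ 10^2 = 100
151^64 ≡ 100^2 = 10000 ≡ 139
151^128 ≡ 139^2 = 19321 ≡ 118
153 = 128 + 16 + 8 + 1, so 151^153 ≡ 118·10·23·151 ≡ 116 (mod 173)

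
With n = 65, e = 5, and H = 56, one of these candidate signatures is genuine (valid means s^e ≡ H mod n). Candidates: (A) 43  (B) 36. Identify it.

Candidate A: 43^2 = 1849 ≡ 29; 43^4 ≡ 29^2 = 841 ≡ 61; 5 = 4 + 1, so 43^5 ≡ 61·43 ≡ 23 (mod 65)
Candidate B: 36^2 = 1296 ≡ 61; 36^4 ≡ 61^2 = 3721 ≡ 16; 5 = 4 + 1, so 36^5 ≡ 16·36 ≡ 56 (mod 65)
  → matches H = 56

B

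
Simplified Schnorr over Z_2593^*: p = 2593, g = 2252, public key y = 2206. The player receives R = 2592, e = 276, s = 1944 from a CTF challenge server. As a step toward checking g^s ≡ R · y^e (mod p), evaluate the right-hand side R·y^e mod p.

2206^2 = 4866436 ≡ 1968
2206^4 ≡ 1968^2 = 3873024 ≡ 1675
2206^8 ≡ 1675^2 = 2805625 ≡ 2592
2206^16 ≡ 2592^2 = 6718464 ≡ 1
2206^32 ≡ 1^2 = 1
2206^64 ≡ 1^2 = 1
2206^128 ≡ 1^2 = 1
2206^256 ≡ 1^2 = 1
276 = 256 + 16 + 4, so 2206^276 ≡ 1·1·1675 ≡ 1675 (mod 2593)
R · y^e ≡ 2592·1675 = 4341600 ≡ 918 (mod 2593)

918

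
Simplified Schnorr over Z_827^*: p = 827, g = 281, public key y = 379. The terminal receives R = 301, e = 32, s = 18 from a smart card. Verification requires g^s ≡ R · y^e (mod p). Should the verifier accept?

accept

g^s mod p:
281^18 mod 827 = 699
R · y^e mod p:
379^32 mod 827 = 82
301·82 = 24682 ≡ 699 (mod 827)
699 ≡ 699 (mod 827); signature holds.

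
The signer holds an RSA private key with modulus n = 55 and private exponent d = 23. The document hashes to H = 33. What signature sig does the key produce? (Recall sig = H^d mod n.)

22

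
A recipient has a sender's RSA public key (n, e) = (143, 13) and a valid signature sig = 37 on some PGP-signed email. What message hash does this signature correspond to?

141

sig^2 ≡ 37^2 = 1369 ≡ 82
sig^4 ≡ 82^2 = 6724 ≡ 3
sig^8 ≡ 3^2 = 9
13 = 8 + 4 + 1, so sig^13 ≡ 9·3·37 ≡ 141 (mod 143)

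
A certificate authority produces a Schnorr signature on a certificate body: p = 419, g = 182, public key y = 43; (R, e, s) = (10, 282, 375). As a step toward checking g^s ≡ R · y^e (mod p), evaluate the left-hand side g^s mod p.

158

182^2 = 33124 ≡ 23
182^4 ≡ 23^2 = 529 ≡ 110
182^8 ≡ 110^2 = 12100 ≡ 368
182^16 ≡ 368^2 = 135424 ≡ 87
182^32 ≡ 87^2 = 7569 ≡ 27
182^64 ≡ 27^2 = 729 ≡ 310
182^128 ≡ 310^2 = 96100 ≡ 149
182^256 ≡ 149^2 = 22201 ≡ 413
375 = 256 + 64 + 32 + 16 + 4 + 2 + 1, so 182^375 ≡ 413·310·27·87·110·23·182 ≡ 158 (mod 419)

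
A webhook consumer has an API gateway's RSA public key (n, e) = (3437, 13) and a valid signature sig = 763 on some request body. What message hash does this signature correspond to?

sig^2 ≡ 763^2 = 582169 ≡ 1316
sig^4 ≡ 1316^2 = 1731856 ≡ 3045
sig^8 ≡ 3045^2 = 9272025 ≡ 2436
13 = 8 + 4 + 1, so sig^13 ≡ 2436·3045·763 ≡ 1463 (mod 3437)

1463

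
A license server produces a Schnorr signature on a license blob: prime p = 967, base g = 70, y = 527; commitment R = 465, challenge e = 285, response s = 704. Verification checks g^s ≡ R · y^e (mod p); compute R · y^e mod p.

Squares mod 967: 527^1≡527, 527^2≡200, 527^4≡353, 527^8≡833, 527^16≡550, 527^32≡796, 527^64≡231, 527^128≡176, 527^256≡32
285 = 256 + 16 + 8 + 4 + 1, so 527^285 ≡ 32·550·833·353·527 ≡ 857 (mod 967)
R · y^e ≡ 465·857 = 398505 ≡ 101 (mod 967)

101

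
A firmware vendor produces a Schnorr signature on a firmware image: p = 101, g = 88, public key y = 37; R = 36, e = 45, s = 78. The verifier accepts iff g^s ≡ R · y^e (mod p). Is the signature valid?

g^s mod p:
Squares mod 101: 88^1≡88, 88^2≡68, 88^4≡79, 88^8≡80, 88^16≡37, 88^32≡56, 88^64≡5
78 = 64 + 8 + 4 + 2, so 88^78 ≡ 5·80·79·68 ≡ 25 (mod 101)
R · y^e mod p:
Squares mod 101: 37^1≡37, 37^2≡56, 37^4≡5, 37^8≡25, 37^16≡19, 37^32≡58
45 = 32 + 8 + 4 + 1, so 37^45 ≡ 58·25·5·37 ≡ 95 (mod 101)
36·95 = 3420 ≡ 87 (mod 101)
25 ≠ 87; the check fails.

invalid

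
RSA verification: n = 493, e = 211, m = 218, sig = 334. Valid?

Squares mod 493: sig^1≡334, sig^2≡138, sig^4≡310, sig^8≡458, sig^16≡239, sig^32≡426, sig^64≡52, sig^128≡239
211 = 128 + 64 + 16 + 2 + 1, so sig^211 ≡ 239·52·239·138·334 ≡ 362 (mod 493)
The recovered value 362 does not match the digest 218.

no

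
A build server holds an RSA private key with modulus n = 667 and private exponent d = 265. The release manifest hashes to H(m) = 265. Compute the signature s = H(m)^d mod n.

196

(H(m))^2 ≡ 265^2 = 70225 ≡ 190
(H(m))^4 ≡ 190^2 = 36100 ≡ 82
(H(m))^8 ≡ 82^2 = 6724 ≡ 54
(H(m))^16 ≡ 54^2 = 2916 ≡ 248
(H(m))^32 ≡ 248^2 = 61504 ≡ 140
(H(m))^64 ≡ 140^2 = 19600 ≡ 257
(H(m))^128 ≡ 257^2 = 66049 ≡ 16
(H(m))^256 ≡ 16^2 = 256
265 = 256 + 8 + 1, so (H(m))^265 ≡ 256·54·265 ≡ 196 (mod 667)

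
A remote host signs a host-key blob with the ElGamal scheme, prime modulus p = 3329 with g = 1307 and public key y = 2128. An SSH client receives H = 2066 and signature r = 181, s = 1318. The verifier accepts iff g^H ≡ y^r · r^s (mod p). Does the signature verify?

Left side g^H mod p:
Squares mod 3329: 1307^1≡1307, 1307^2≡472, 1307^4≡3070, 1307^8≡501, 1307^16≡1326, 1307^32≡564, 1307^64≡1841, 1307^128≡359, 1307^256≡2379, 1307^512≡341, 1307^1024≡3095, 1307^2048≡1492
2066 = 2048 + 16 + 2, so 1307^2066 ≡ 1492·1326·472 ≡ 3208 (mod 3329)
Right side y^r · r^s mod p:
Squares mod 3329: 2128^1≡2128, 2128^2≡944, 2128^4≡2293, 2128^8≡1358, 2128^16≡3227, 2128^32≡417, 2128^64≡781, 2128^128≡754
181 = 128 + 32 + 16 + 4 + 1, so 2128^181 ≡ 754·417·3227·2293·2128 ≡ 2828 (mod 3329)
Squares mod 3329: 181^1≡181, 181^2≡2800, 181^4≡205, 181^8≡2077, 181^16≡2874, 181^32≡627, 181^64≡307, 181^128≡1037, 181^256≡102, 181^512≡417, 181^1024≡781
1318 = 1024 + 256 + 32 + 4 + 2, so 181^1318 ≡ 781·102·627·205·2800 ≡ 1183 (mod 3329)
2828·1183 = 3345524 ≡ 3208 (mod 3329)
3208 ≡ 3208 (mod 3329), so the signature is genuine.

verifies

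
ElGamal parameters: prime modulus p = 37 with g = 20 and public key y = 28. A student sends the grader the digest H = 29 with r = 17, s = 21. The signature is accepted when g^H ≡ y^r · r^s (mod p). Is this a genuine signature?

Left side g^H mod p:
20^2 = 400 ≡ 30
20^4 ≡ 30^2 = 900 ≡ 12
20^8 ≡ 12^2 = 144 ≡ 33
20^16 ≡ 33^2 = 1089 ≡ 16
29 = 16 + 8 + 4 + 1, so 20^29 ≡ 16·33·12·20 ≡ 32 (mod 37)
Right side y^r · r^s mod p:
28^2 = 784 ≡ 7
28^4 ≡ 7^2 = 49 ≡ 12
28^8 ≡ 12^2 = 144 ≡ 33
28^16 ≡ 33^2 = 1089 ≡ 16
17 = 16 + 1, so 28^17 ≡ 16·28 ≡ 4 (mod 37)
17^2 = 289 ≡ 30
17^4 ≡ 30^2 = 900 ≡ 12
17^8 ≡ 12^2 = 144 ≡ 33
17^16 ≡ 33^2 = 1089 ≡ 16
21 = 16 + 4 + 1, so 17^21 ≡ 16·12·17 ≡ 8 (mod 37)
4·8 = 32 ≡ 32 (mod 37)
32 ≡ 32 (mod 37), so the signature is genuine.

genuine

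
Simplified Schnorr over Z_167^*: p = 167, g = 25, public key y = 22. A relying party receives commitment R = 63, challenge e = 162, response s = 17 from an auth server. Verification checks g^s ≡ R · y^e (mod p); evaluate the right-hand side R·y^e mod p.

32

22^162 mod 167 = 141
R · y^e ≡ 63·141 = 8883 ≡ 32 (mod 167)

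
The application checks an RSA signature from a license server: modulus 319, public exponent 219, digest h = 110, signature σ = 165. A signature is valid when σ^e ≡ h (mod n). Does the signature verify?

verifies

σ^2 ≡ 165^2 = 27225 ≡ 110
σ^4 ≡ 110^2 = 12100 ≡ 297
σ^8 ≡ 297^2 = 88209 ≡ 165
σ^16 ≡ 165^2 = 27225 ≡ 110
σ^32 ≡ 110^2 = 12100 ≡ 297
σ^64 ≡ 297^2 = 88209 ≡ 165
σ^128 ≡ 165^2 = 27225 ≡ 110
219 = 128 + 64 + 16 + 8 + 2 + 1, so σ^219 ≡ 110·165·110·165·110·165 ≡ 110 (mod 319)
110 = h, so the signature checks out.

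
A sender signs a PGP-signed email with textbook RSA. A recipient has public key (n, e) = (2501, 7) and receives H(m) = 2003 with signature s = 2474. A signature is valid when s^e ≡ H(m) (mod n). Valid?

s^2 ≡ 2474^2 = 6120676 ≡ 729
s^4 ≡ 729^2 = 531441 ≡ 1229
7 = 4 + 2 + 1, so s^7 ≡ 1229·729·2474 ≡ 1766 (mod 2501)
s^7 mod 2501 = 1766, but H(m) = 2003.

no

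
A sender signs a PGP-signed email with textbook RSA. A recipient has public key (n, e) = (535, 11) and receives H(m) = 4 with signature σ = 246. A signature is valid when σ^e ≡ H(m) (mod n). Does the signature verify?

does not verify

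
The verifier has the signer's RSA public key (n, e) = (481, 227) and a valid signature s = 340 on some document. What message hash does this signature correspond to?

345

Squares mod 481: s^1≡340, s^2≡160, s^4≡107, s^8≡386, s^16≡367, s^32≡9, s^64≡81, s^128≡308
227 = 128 + 64 + 32 + 2 + 1, so s^227 ≡ 308·81·9·160·340 ≡ 345 (mod 481)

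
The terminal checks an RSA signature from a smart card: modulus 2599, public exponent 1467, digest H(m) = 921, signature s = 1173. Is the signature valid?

s^2 ≡ 1173^2 = 1375929 ≡ 1058
s^4 ≡ 1058^2 = 1119364 ≡ 1794
s^8 ≡ 1794^2 = 3218436 ≡ 874
s^16 ≡ 874^2 = 763876 ≡ 2369
s^32 ≡ 2369^2 = 5612161 ≡ 920
s^64 ≡ 920^2 = 846400 ≡ 1725
s^128 ≡ 1725^2 = 2975625 ≡ 2369
s^256 ≡ 2369^2 = 5612161 ≡ 920
s^512 ≡ 920^2 = 846400 ≡ 1725
s^1024 ≡ 1725^2 = 2975625 ≡ 2369
1467 = 1024 + 256 + 128 + 32 + 16 + 8 + 2 + 1, so s^1467 ≡ 2369·920·2369·920·2369·874·1058·1173 ≡ 2254 (mod 2599)
The recovered value 2254 does not match the digest 921.

invalid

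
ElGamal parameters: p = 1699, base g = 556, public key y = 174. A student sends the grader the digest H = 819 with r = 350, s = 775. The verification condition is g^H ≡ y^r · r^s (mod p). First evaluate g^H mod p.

556^2 = 309136 ≡ 1617
556^4 ≡ 1617^2 = 2614689 ≡ 1627
556^8 ≡ 1627^2 = 2647129 ≡ 87
556^16 ≡ 87^2 = 7569 ≡ 773
556^32 ≡ 773^2 = 597529 ≡ 1180
556^64 ≡ 1180^2 = 1392400 ≡ 919
556^128 ≡ 919^2 = 844561 ≡ 158
556^256 ≡ 158^2 = 24964 ≡ 1178
556^512 ≡ 1178^2 = 1387684 ≡ 1300
819 = 512 + 256 + 32 + 16 + 2 + 1, so 556^819 ≡ 1300·1178·1180·773·1617·556 ≡ 1270 (mod 1699)

1270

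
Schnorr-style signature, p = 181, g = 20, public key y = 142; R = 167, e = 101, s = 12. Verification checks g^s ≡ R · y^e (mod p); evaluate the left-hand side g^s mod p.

20^2 = 400 ≡ 38
20^4 ≡ 38^2 = 1444 ≡ 177
20^8 ≡ 177^2 = 31329 ≡ 16
12 = 8 + 4, so 20^12 ≡ 16·177 ≡ 117 (mod 181)

117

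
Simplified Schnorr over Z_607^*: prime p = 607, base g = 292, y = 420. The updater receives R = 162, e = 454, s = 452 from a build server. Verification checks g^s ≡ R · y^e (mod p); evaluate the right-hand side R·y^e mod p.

288

Squares mod 607: 420^1≡420, 420^2≡370, 420^4≡325, 420^8≡7, 420^16≡49, 420^32≡580, 420^64≡122, 420^128≡316, 420^256≡308
454 = 256 + 128 + 64 + 4 + 2, so 420^454 ≡ 308·316·122·325·370 ≡ 339 (mod 607)
R · y^e ≡ 162·339 = 54918 ≡ 288 (mod 607)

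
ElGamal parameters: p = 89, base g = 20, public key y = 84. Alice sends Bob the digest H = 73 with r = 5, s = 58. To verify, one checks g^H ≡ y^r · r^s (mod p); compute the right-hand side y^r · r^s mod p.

84^2 = 7056 ≡ 25
84^4 ≡ 25^2 = 625 ≡ 2
5 = 4 + 1, so 84^5 ≡ 2·84 ≡ 79 (mod 89)
5^2 = 25
5^4 ≡ 25^2 = 625 ≡ 2
5^8 ≡ 2^2 = 4
5^16 ≡ 4^2 = 16
5^32 ≡ 16^2 = 256 ≡ 78
58 = 32 + 16 + 8 + 2, so 5^58 ≡ 78·16·4·25 ≡ 22 (mod 89)
y^r · r^s ≡ 79·22 = 1738 ≡ 47 (mod 89)

47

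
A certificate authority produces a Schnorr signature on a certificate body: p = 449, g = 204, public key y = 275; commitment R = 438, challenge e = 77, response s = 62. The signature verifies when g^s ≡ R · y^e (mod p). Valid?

yes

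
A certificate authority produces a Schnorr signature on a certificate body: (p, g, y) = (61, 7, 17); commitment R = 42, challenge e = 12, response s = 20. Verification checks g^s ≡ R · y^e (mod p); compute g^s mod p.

7^2 = 49
7^4 ≡ 49^2 = 2401 ≡ 22
7^8 ≡ 22^2 = 484 ≡ 57
7^16 ≡ 57^2 = 3249 ≡ 16
20 = 16 + 4, so 7^20 ≡ 16·22 ≡ 47 (mod 61)

47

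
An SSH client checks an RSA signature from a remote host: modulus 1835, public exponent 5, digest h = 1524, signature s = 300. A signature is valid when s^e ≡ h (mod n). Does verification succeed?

s^2 ≡ 300^2 = 90000 ≡ 85
s^4 ≡ 85^2 = 7225 ≡ 1720
5 = 4 + 1, so s^5 ≡ 1720·300 ≡ 365 (mod 1835)
The recovered value 365 does not match the digest 1524.

fails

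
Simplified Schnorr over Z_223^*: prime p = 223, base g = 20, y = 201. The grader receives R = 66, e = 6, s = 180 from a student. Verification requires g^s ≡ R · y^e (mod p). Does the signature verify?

verifies

g^s mod p:
Squares mod 223: 20^1≡20, 20^2≡177, 20^4≡109, 20^8≡62, 20^16≡53, 20^32≡133, 20^64≡72, 20^128≡55
180 = 128 + 32 + 16 + 4, so 20^180 ≡ 55·133·53·109 ≡ 32 (mod 223)
R · y^e mod p:
Squares mod 223: 201^1≡201, 201^2≡38, 201^4≡106
6 = 4 + 2, so 201^6 ≡ 106·38 ≡ 14 (mod 223)
66·14 = 924 ≡ 32 (mod 223)
32 ≡ 32 (mod 223); signature holds.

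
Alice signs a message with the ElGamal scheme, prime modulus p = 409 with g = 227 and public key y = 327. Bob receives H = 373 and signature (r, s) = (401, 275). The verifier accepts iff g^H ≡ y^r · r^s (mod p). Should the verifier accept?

Left side g^H mod p:
227^2 = 51529 ≡ 404
227^4 ≡ 404^2 = 163216 ≡ 25
227^8 ≡ 25^2 = 625 ≡ 216
227^16 ≡ 216^2 = 46656 ≡ 30
227^32 ≡ 30^2 = 900 ≡ 82
227^64 ≡ 82^2 = 6724 ≡ 180
227^128 ≡ 180^2 = 32400 ≡ 89
227^256 ≡ 89^2 = 7921 ≡ 150
373 = 256 + 64 + 32 + 16 + 4 + 1, so 227^373 ≡ 150·180·82·30·25·227 ≡ 209 (mod 409)
Right side y^r · r^s mod p:
327^2 = 106929 ≡ 180
327^4 ≡ 180^2 = 32400 ≡ 89
327^8 ≡ 89^2 = 7921 ≡ 150
327^16 ≡ 150^2 = 22500 ≡ 5
327^32 ≡ 5^2 = 25
327^64 ≡ 25^2 = 625 ≡ 216
327^128 ≡ 216^2 = 46656 ≡ 30
327^256 ≡ 30^2 = 900 ≡ 82
401 = 256 + 128 + 16 + 1, so 327^401 ≡ 82·30·5·327 ≡ 403 (mod 409)
401^2 = 160801 ≡ 64
401^4 ≡ 64^2 = 4096 ≡ 6
401^8 ≡ 6^2 = 36
401^16 ≡ 36^2 = 1296 ≡ 69
401^32 ≡ 69^2 = 4761 ≡ 262
401^64 ≡ 262^2 = 68644 ≡ 341
401^128 ≡ 341^2 = 116281 ≡ 125
401^256 ≡ 125^2 = 15625 ≡ 83
275 = 256 + 16 + 2 + 1, so 401^275 ≡ 83·69·64·401 ≡ 306 (mod 409)
403·306 = 123318 ≡ 209 (mod 409)
209 ≡ 209 (mod 409), so the signature is genuine.

accept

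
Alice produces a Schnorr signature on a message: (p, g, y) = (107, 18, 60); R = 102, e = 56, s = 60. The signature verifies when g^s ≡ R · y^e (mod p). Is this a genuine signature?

genuine

g^s mod p:
18^2 = 324 ≡ 3
18^4 ≡ 3^2 = 9
18^8 ≡ 9^2 = 81
18^16 ≡ 81^2 = 6561 ≡ 34
18^32 ≡ 34^2 = 1156 ≡ 86
60 = 32 + 16 + 8 + 4, so 18^60 ≡ 86·34·81·9 ≡ 49 (mod 107)
R · y^e mod p:
60^2 = 3600 ≡ 69
60^4 ≡ 69^2 = 4761 ≡ 53
60^8 ≡ 53^2 = 2809 ≡ 27
60^16 ≡ 27^2 = 729 ≡ 87
60^32 ≡ 87^2 = 7569 ≡ 79
56 = 32 + 16 + 8, so 60^56 ≡ 79·87·27 ≡ 33 (mod 107)
102·33 = 3366 ≡ 49 (mod 107)
49 ≡ 49 (mod 107); signature holds.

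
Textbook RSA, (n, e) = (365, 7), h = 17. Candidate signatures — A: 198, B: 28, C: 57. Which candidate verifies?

A

Candidate A: Squares mod 365: 198^1≡198, 198^2≡149, 198^4≡301; 7 = 4 + 2 + 1, so 198^7 ≡ 301·149·198 ≡ 17 (mod 365)
  → matches h = 17
Candidate B: Squares mod 365: 28^1≡28, 28^2≡54, 28^4≡361; 7 = 4 + 2 + 1, so 28^7 ≡ 361·54·28 ≡ 157 (mod 365)
Candidate C: Squares mod 365: 57^1≡57, 57^2≡329, 57^4≡201; 7 = 4 + 2 + 1, so 57^7 ≡ 201·329·57 ≡ 363 (mod 365)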